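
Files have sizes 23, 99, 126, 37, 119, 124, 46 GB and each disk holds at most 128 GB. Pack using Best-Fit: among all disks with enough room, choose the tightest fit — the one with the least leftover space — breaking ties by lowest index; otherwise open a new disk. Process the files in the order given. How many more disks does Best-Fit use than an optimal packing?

Best-Fit: [23,99] [126] [37,46] [119] [124] → 5 disks.
Total size 574 GB; any packing needs at least ⌈574/128⌉ = 5 disks.
So 5 is already optimal.

0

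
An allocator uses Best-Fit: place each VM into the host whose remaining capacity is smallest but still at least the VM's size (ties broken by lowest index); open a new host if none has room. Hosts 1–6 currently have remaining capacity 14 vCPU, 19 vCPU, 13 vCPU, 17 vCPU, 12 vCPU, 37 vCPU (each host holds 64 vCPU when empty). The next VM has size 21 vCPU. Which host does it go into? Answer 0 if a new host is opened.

6

Hosts with room: host 6 (37 vCPU).
Tightest fit is host 6 with 37 vCPU free.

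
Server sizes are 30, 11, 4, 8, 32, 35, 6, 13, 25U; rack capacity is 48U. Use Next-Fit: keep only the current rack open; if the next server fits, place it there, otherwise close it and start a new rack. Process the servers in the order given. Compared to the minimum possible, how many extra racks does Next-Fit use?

0

Next-Fit: [30,11,4] [8,32] [35,6] [13,25] → 4 racks.
Total size 164U; any packing needs at least ⌈164/48⌉ = 4 racks.
So 4 is already optimal.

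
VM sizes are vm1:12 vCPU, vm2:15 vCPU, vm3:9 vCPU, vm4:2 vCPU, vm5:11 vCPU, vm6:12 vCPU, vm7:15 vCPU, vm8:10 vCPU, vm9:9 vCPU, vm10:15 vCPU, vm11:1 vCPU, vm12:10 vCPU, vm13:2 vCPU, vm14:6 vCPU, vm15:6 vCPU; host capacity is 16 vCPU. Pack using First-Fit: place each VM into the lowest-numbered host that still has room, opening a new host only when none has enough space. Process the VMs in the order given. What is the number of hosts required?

Put vm1 (12 vCPU) in host 1; 4 vCPU remain.
Put vm2 (15 vCPU) in host 2; 1 vCPU remain.
Put vm3 (9 vCPU) in host 3; 7 vCPU remain.
Put vm4 (2 vCPU) in host 1; 2 vCPU remain.
Put vm5 (11 vCPU) in host 4; 5 vCPU remain.
Put vm6 (12 vCPU) in host 5; 4 vCPU remain.
Put vm7 (15 vCPU) in host 6; 1 vCPU remain.
Put vm8 (10 vCPU) in host 7; 6 vCPU remain.
Put vm9 (9 vCPU) in host 8; 7 vCPU remain.
Put vm10 (15 vCPU) in host 9; 1 vCPU remain.
Put vm11 (1 vCPU) in host 1; 1 vCPU remain.
Put vm12 (10 vCPU) in host 10; 6 vCPU remain.
Put vm13 (2 vCPU) in host 3; 5 vCPU remain.
Put vm14 (6 vCPU) in host 7; 0 vCPU remain.
Put vm15 (6 vCPU) in host 8; 1 vCPU remain.

10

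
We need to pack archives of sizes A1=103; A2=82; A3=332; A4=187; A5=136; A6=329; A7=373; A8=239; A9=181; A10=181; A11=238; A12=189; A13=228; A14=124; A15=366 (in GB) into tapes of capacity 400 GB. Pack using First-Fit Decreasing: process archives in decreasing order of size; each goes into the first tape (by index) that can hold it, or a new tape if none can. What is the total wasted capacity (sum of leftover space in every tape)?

Sorted descending: 373, 366, 332, 329, 239, 238, 228, 189, 187, 181, 181, 136, 124, 103, 82.
Put 373 GB in tape 1; 27 GB remain.
Put 366 GB in tape 2; 34 GB remain.
Put 332 GB in tape 3; 68 GB remain.
Put 329 GB in tape 4; 71 GB remain.
Put 239 GB in tape 5; 161 GB remain.
Put 238 GB in tape 6; 162 GB remain.
Put 228 GB in tape 7; 172 GB remain.
Put 189 GB in tape 8; 211 GB remain.
Put 187 GB in tape 8; 24 GB remain.
Put 181 GB in tape 9; 219 GB remain.
Put 181 GB in tape 9; 38 GB remain.
Put 136 GB in tape 5; 25 GB remain.
Put 124 GB in tape 6; 38 GB remain.
Put 103 GB in tape 7; 69 GB remain.
Put 82 GB in tape 10; 318 GB remain.
10 tapes × 400 GB = 4000 GB; used 3288 GB; unused 712 GB.

712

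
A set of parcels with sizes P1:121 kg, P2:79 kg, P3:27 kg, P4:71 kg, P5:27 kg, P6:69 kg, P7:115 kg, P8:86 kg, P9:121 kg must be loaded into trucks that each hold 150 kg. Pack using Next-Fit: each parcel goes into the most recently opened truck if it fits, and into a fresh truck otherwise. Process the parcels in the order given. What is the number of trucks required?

7

Put P1 (121 kg) in truck 1; 29 kg remain.
Put P2 (79 kg) in truck 2; 71 kg remain.
Put P3 (27 kg) in truck 2; 44 kg remain.
Put P4 (71 kg) in truck 3; 79 kg remain.
Put P5 (27 kg) in truck 3; 52 kg remain.
Put P6 (69 kg) in truck 4; 81 kg remain.
Put P7 (115 kg) in truck 5; 35 kg remain.
Put P8 (86 kg) in truck 6; 64 kg remain.
Put P9 (121 kg) in truck 7; 29 kg remain.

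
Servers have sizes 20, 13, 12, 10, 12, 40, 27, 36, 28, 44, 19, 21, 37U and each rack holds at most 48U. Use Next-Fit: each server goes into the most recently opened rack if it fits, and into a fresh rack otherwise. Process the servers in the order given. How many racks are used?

20U → rack 1 (remaining 28U)
13U → rack 1 (remaining 15U)
12U → rack 1 (remaining 3U)
10U → rack 2 (remaining 38U)
12U → rack 2 (remaining 26U)
40U → rack 3 (remaining 8U)
27U → rack 4 (remaining 21U)
36U → rack 5 (remaining 12U)
28U → rack 6 (remaining 20U)
44U → rack 7 (remaining 4U)
19U → rack 8 (remaining 29U)
21U → rack 8 (remaining 8U)
37U → rack 9 (remaining 11U)
Final racks: [20,13,12] [10,12] [40] [27] [36] [28] [44] [19,21] [37].

9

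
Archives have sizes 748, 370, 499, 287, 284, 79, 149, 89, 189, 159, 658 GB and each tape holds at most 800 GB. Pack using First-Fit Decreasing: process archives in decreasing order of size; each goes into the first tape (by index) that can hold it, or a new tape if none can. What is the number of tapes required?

5 tapes

Sorted descending: 748, 658, 499, 370, 287, 284, 189, 159, 149, 89, 79.
Put 748 GB in tape 1; 52 GB remain.
Put 658 GB in tape 2; 142 GB remain.
Put 499 GB in tape 3; 301 GB remain.
Put 370 GB in tape 4; 430 GB remain.
Put 287 GB in tape 3; 14 GB remain.
Put 284 GB in tape 4; 146 GB remain.
Put 189 GB in tape 5; 611 GB remain.
Put 159 GB in tape 5; 452 GB remain.
Put 149 GB in tape 5; 303 GB remain.
Put 89 GB in tape 2; 53 GB remain.
Put 79 GB in tape 4; 67 GB remain.
Final tapes: [748] [658,89] [499,287] [370,284,79] [189,159,149].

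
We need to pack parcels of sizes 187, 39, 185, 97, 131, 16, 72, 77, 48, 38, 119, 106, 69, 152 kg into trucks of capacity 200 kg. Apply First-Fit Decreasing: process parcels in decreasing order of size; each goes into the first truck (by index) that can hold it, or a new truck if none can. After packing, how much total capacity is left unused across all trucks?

64

Sorted descending: 187, 185, 152, 131, 119, 106, 97, 77, 72, 69, 48, 39, 38, 16.
Put 187 kg in truck 1; 13 kg remain.
Put 185 kg in truck 2; 15 kg remain.
Put 152 kg in truck 3; 48 kg remain.
Put 131 kg in truck 4; 69 kg remain.
Put 119 kg in truck 5; 81 kg remain.
Put 106 kg in truck 6; 94 kg remain.
Put 97 kg in truck 7; 103 kg remain.
Put 77 kg in truck 5; 4 kg remain.
Put 72 kg in truck 6; 22 kg remain.
Put 69 kg in truck 4; 0 kg remain.
Put 48 kg in truck 3; 0 kg remain.
Put 39 kg in truck 7; 64 kg remain.
Put 38 kg in truck 7; 26 kg remain.
Put 16 kg in truck 6; 6 kg remain.
7 trucks × 200 kg = 1400 kg; used 1336 kg; unused 64 kg.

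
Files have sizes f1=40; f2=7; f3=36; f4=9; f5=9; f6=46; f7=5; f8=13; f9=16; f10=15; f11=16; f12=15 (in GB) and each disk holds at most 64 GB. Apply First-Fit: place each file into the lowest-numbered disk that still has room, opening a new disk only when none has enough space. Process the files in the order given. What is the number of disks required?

f1 (40 GB) → disk 1 (remaining 24 GB)
f2 (7 GB) → disk 1 (remaining 17 GB)
f3 (36 GB) → disk 2 (remaining 28 GB)
f4 (9 GB) → disk 1 (remaining 8 GB)
f5 (9 GB) → disk 2 (remaining 19 GB)
f6 (46 GB) → disk 3 (remaining 18 GB)
f7 (5 GB) → disk 1 (remaining 3 GB)
f8 (13 GB) → disk 2 (remaining 6 GB)
f9 (16 GB) → disk 3 (remaining 2 GB)
f10 (15 GB) → disk 4 (remaining 49 GB)
f11 (16 GB) → disk 4 (remaining 33 GB)
f12 (15 GB) → disk 4 (remaining 18 GB)

4 disks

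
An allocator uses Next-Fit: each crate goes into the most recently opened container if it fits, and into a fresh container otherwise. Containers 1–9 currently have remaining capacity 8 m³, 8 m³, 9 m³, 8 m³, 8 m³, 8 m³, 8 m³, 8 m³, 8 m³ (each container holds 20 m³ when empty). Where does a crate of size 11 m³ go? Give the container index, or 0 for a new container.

0

Next-Fit only looks at container 9, which has 8 m³ free.
11 m³ does not fit, so a new container is opened.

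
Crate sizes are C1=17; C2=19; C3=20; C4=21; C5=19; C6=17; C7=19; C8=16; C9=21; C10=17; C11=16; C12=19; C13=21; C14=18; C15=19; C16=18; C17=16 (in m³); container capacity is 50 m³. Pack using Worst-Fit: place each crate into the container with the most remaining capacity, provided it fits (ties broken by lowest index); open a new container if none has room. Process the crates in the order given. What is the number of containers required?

9 containers

container 1: place C1 (17 m³), 33 m³ left
container 1: place C2 (19 m³), 14 m³ left
container 2: place C3 (20 m³), 30 m³ left
container 2: place C4 (21 m³), 9 m³ left
container 3: place C5 (19 m³), 31 m³ left
container 3: place C6 (17 m³), 14 m³ left
container 4: place C7 (19 m³), 31 m³ left
container 4: place C8 (16 m³), 15 m³ left
container 5: place C9 (21 m³), 29 m³ left
container 5: place C10 (17 m³), 12 m³ left
container 6: place C11 (16 m³), 34 m³ left
container 6: place C12 (19 m³), 15 m³ left
container 7: place C13 (21 m³), 29 m³ left
container 7: place C14 (18 m³), 11 m³ left
container 8: place C15 (19 m³), 31 m³ left
container 8: place C16 (18 m³), 13 m³ left
container 9: place C17 (16 m³), 34 m³ left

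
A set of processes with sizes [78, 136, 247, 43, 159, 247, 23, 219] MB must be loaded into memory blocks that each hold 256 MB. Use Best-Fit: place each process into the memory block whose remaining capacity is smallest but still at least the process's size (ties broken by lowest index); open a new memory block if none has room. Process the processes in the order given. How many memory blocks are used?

Put 78 MB in memory block 1; 178 MB remain.
Put 136 MB in memory block 1; 42 MB remain.
Put 247 MB in memory block 2; 9 MB remain.
Put 43 MB in memory block 3; 213 MB remain.
Put 159 MB in memory block 3; 54 MB remain.
Put 247 MB in memory block 4; 9 MB remain.
Put 23 MB in memory block 1; 19 MB remain.
Put 219 MB in memory block 5; 37 MB remain.

5 memory blocks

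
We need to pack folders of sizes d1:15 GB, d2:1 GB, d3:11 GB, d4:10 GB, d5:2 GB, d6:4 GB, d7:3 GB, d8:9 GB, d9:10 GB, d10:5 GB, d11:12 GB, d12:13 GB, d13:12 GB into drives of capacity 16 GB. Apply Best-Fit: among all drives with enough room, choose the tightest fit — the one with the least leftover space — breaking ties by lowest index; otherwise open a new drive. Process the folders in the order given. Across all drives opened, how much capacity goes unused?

Put d1 (15 GB) in drive 1; 1 GB remain.
Put d2 (1 GB) in drive 1; 0 GB remain.
Put d3 (11 GB) in drive 2; 5 GB remain.
Put d4 (10 GB) in drive 3; 6 GB remain.
Put d5 (2 GB) in drive 2; 3 GB remain.
Put d6 (4 GB) in drive 3; 2 GB remain.
Put d7 (3 GB) in drive 2; 0 GB remain.
Put d8 (9 GB) in drive 4; 7 GB remain.
Put d9 (10 GB) in drive 5; 6 GB remain.
Put d10 (5 GB) in drive 5; 1 GB remain.
Put d11 (12 GB) in drive 6; 4 GB remain.
Put d12 (13 GB) in drive 7; 3 GB remain.
Put d13 (12 GB) in drive 8; 4 GB remain.
8 drives × 16 GB = 128 GB; used 107 GB; unused 21 GB.

21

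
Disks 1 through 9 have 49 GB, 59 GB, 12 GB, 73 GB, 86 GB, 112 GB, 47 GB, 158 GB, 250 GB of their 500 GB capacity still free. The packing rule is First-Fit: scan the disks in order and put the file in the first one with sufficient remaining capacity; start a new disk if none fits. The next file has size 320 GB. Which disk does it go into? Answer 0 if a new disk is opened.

0

No disk has ≥ 320 GB free, so a new disk is opened.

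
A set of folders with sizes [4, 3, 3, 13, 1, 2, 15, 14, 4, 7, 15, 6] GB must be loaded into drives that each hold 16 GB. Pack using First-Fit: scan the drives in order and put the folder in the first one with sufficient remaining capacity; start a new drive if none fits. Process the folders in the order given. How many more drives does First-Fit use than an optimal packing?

1

First-Fit: [4,3,3,1,2] [13] [15] [14] [4,7] [15] [6] → 7 drives.
Total size 87 GB; any packing needs at least ⌈87/16⌉ = 6 drives.
An optimal packing achieves that bound: [15,1] [15] [14,2] [13,3] [7,6,3] [4,4] → 6 drives.
Excess: 7 − 6 = 1.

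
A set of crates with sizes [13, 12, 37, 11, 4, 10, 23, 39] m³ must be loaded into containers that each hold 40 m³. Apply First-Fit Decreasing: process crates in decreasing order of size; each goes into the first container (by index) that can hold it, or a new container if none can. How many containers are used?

4 containers

Sorted descending: 39, 37, 23, 13, 12, 11, 10, 4.
Put 39 m³ in container 1; 1 m³ remain.
Put 37 m³ in container 2; 3 m³ remain.
Put 23 m³ in container 3; 17 m³ remain.
Put 13 m³ in container 3; 4 m³ remain.
Put 12 m³ in container 4; 28 m³ remain.
Put 11 m³ in container 4; 17 m³ remain.
Put 10 m³ in container 4; 7 m³ remain.
Put 4 m³ in container 3; 0 m³ remain.
Final containers: [39] [37] [23,13,4] [12,11,10].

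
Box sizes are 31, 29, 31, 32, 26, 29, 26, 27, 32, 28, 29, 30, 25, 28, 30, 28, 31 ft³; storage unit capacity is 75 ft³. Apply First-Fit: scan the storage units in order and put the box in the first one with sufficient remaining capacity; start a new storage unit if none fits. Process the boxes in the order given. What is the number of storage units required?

9 storage units

Put 31 ft³ in storage unit 1; 44 ft³ remain.
Put 29 ft³ in storage unit 1; 15 ft³ remain.
Put 31 ft³ in storage unit 2; 44 ft³ remain.
Put 32 ft³ in storage unit 2; 12 ft³ remain.
Put 26 ft³ in storage unit 3; 49 ft³ remain.
Put 29 ft³ in storage unit 3; 20 ft³ remain.
Put 26 ft³ in storage unit 4; 49 ft³ remain.
Put 27 ft³ in storage unit 4; 22 ft³ remain.
Put 32 ft³ in storage unit 5; 43 ft³ remain.
Put 28 ft³ in storage unit 5; 15 ft³ remain.
Put 29 ft³ in storage unit 6; 46 ft³ remain.
Put 30 ft³ in storage unit 6; 16 ft³ remain.
Put 25 ft³ in storage unit 7; 50 ft³ remain.
Put 28 ft³ in storage unit 7; 22 ft³ remain.
Put 30 ft³ in storage unit 8; 45 ft³ remain.
Put 28 ft³ in storage unit 8; 17 ft³ remain.
Put 31 ft³ in storage unit 9; 44 ft³ remain.
Final storage units: [31,29] [31,32] [26,29] [26,27] [32,28] [29,30] [25,28] [30,28] [31].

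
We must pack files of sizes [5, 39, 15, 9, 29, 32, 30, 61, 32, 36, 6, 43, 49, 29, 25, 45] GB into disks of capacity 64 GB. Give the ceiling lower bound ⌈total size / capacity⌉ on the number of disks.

8

Total size = 5 + 39 + 15 + 9 + 29 + 32 + 30 + 61 + 32 + 36 + 6 + 43 + 49 + 29 + 25 + 45 = 485 GB.
⌈485 / 64⌉ = 8.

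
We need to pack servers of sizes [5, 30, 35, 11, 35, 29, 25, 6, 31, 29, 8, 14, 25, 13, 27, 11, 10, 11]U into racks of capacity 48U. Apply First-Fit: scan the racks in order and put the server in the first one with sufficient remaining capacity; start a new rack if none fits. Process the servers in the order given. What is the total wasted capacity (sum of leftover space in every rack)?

77

Put 5U in rack 1; 43U remain.
Put 30U in rack 1; 13U remain.
Put 35U in rack 2; 13U remain.
Put 11U in rack 1; 2U remain.
Put 35U in rack 3; 13U remain.
Put 29U in rack 4; 19U remain.
Put 25U in rack 5; 23U remain.
Put 6U in rack 2; 7U remain.
Put 31U in rack 6; 17U remain.
Put 29U in rack 7; 19U remain.
Put 8U in rack 3; 5U remain.
Put 14U in rack 4; 5U remain.
Put 25U in rack 8; 23U remain.
Put 13U in rack 5; 10U remain.
Put 27U in rack 9; 21U remain.
Put 11U in rack 6; 6U remain.
Put 10U in rack 5; 0U remain.
Put 11U in rack 7; 8U remain.
9 racks × 48U = 432U; used 355U; unused 77U.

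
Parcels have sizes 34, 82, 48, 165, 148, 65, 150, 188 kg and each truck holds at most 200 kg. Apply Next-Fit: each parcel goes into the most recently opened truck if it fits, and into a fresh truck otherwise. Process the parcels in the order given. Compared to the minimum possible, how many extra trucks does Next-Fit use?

Next-Fit: [34,82,48] [165] [148] [65] [150] [188] → 6 trucks.
Total size 880 kg; any packing needs at least ⌈880/200⌉ = 5 trucks.
An optimal packing achieves that bound: [188] [165,34] [150,48] [148] [82,65] → 5 trucks.
Excess: 6 − 5 = 1.

1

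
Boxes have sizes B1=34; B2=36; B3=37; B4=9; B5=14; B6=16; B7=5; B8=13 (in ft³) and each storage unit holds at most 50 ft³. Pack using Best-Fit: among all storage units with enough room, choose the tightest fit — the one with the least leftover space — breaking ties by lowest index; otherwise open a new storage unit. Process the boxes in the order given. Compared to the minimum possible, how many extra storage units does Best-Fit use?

0

Best-Fit: [34,16] [36,14] [37,9] [5,13] → 4 storage units.
Total size 164 ft³; any packing needs at least ⌈164/50⌉ = 4 storage units.
So 4 is already optimal.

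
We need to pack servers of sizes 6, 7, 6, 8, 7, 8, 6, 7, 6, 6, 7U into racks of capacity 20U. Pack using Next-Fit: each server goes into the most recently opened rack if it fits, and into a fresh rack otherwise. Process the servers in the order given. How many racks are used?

Put 6U in rack 1; 14U remain.
Put 7U in rack 1; 7U remain.
Put 6U in rack 1; 1U remain.
Put 8U in rack 2; 12U remain.
Put 7U in rack 2; 5U remain.
Put 8U in rack 3; 12U remain.
Put 6U in rack 3; 6U remain.
Put 7U in rack 4; 13U remain.
Put 6U in rack 4; 7U remain.
Put 6U in rack 4; 1U remain.
Put 7U in rack 5; 13U remain.
Final racks: [6,7,6] [8,7] [8,6] [7,6,6] [7].

5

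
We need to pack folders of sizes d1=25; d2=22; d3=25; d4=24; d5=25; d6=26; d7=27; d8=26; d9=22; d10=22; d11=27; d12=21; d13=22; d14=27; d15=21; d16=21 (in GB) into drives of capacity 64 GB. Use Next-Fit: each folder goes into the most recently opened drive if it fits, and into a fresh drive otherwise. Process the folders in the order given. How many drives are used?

8 drives

Put d1 (25 GB) in drive 1; 39 GB remain.
Put d2 (22 GB) in drive 1; 17 GB remain.
Put d3 (25 GB) in drive 2; 39 GB remain.
Put d4 (24 GB) in drive 2; 15 GB remain.
Put d5 (25 GB) in drive 3; 39 GB remain.
Put d6 (26 GB) in drive 3; 13 GB remain.
Put d7 (27 GB) in drive 4; 37 GB remain.
Put d8 (26 GB) in drive 4; 11 GB remain.
Put d9 (22 GB) in drive 5; 42 GB remain.
Put d10 (22 GB) in drive 5; 20 GB remain.
Put d11 (27 GB) in drive 6; 37 GB remain.
Put d12 (21 GB) in drive 6; 16 GB remain.
Put d13 (22 GB) in drive 7; 42 GB remain.
Put d14 (27 GB) in drive 7; 15 GB remain.
Put d15 (21 GB) in drive 8; 43 GB remain.
Put d16 (21 GB) in drive 8; 22 GB remain.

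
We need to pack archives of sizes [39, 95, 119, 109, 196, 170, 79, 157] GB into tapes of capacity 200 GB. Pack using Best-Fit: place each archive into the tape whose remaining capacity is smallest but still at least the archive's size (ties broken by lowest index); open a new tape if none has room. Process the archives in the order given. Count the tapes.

6 tapes

39 GB → tape 1 (remaining 161 GB)
95 GB → tape 1 (remaining 66 GB)
119 GB → tape 2 (remaining 81 GB)
109 GB → tape 3 (remaining 91 GB)
196 GB → tape 4 (remaining 4 GB)
170 GB → tape 5 (remaining 30 GB)
79 GB → tape 2 (remaining 2 GB)
157 GB → tape 6 (remaining 43 GB)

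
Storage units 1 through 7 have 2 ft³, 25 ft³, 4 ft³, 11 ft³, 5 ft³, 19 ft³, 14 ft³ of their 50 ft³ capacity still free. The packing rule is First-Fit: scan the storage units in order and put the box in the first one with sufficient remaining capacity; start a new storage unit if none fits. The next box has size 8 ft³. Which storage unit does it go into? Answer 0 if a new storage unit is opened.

2

Storage units with room: storage unit 2 (25 ft³), storage unit 4 (11 ft³), storage unit 6 (19 ft³), storage unit 7 (14 ft³).
The first with room is storage unit 2.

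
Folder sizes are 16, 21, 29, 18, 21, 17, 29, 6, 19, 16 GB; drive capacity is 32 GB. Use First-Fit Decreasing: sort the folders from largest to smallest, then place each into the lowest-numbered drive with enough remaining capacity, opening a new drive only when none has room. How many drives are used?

8 drives

Sorted descending: 29, 29, 21, 21, 19, 18, 17, 16, 16, 6.
drive 1: place 29 GB, 3 GB left
drive 2: place 29 GB, 3 GB left
drive 3: place 21 GB, 11 GB left
drive 4: place 21 GB, 11 GB left
drive 5: place 19 GB, 13 GB left
drive 6: place 18 GB, 14 GB left
drive 7: place 17 GB, 15 GB left
drive 8: place 16 GB, 16 GB left
drive 8: place 16 GB, 0 GB left
drive 3: place 6 GB, 5 GB left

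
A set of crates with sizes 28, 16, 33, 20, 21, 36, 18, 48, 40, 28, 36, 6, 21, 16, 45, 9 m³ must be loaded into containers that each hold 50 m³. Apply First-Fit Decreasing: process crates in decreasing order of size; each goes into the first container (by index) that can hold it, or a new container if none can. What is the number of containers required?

10

Sorted descending: 48, 45, 40, 36, 36, 33, 28, 28, 21, 21, 20, 18, 16, 16, 9, 6.
container 1: place 48 m³, 2 m³ left
container 2: place 45 m³, 5 m³ left
container 3: place 40 m³, 10 m³ left
container 4: place 36 m³, 14 m³ left
container 5: place 36 m³, 14 m³ left
container 6: place 33 m³, 17 m³ left
container 7: place 28 m³, 22 m³ left
container 8: place 28 m³, 22 m³ left
container 7: place 21 m³, 1 m³ left
container 8: place 21 m³, 1 m³ left
container 9: place 20 m³, 30 m³ left
container 9: place 18 m³, 12 m³ left
container 6: place 16 m³, 1 m³ left
container 10: place 16 m³, 34 m³ left
container 3: place 9 m³, 1 m³ left
container 4: place 6 m³, 8 m³ left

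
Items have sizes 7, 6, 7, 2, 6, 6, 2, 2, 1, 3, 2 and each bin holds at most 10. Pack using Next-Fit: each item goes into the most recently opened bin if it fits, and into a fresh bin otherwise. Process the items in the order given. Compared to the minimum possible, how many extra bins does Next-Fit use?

Next-Fit: [7] [6] [7,2] [6] [6,2,2] [1,3,2] → 6 bins.
Total size 44; any packing needs at least ⌈44/10⌉ = 5 bins.
An optimal packing achieves that bound: [7,3] [7,2,1] [6,2,2] [6,2] [6] → 5 bins.
Excess: 6 − 5 = 1.

1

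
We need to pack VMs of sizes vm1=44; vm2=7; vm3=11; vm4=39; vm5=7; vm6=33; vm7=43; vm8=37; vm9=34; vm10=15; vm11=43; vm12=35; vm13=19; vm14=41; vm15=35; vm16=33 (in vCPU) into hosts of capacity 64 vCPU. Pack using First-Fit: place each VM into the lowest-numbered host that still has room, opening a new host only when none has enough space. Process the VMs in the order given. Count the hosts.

Put vm1 (44 vCPU) in host 1; 20 vCPU remain.
Put vm2 (7 vCPU) in host 1; 13 vCPU remain.
Put vm3 (11 vCPU) in host 1; 2 vCPU remain.
Put vm4 (39 vCPU) in host 2; 25 vCPU remain.
Put vm5 (7 vCPU) in host 2; 18 vCPU remain.
Put vm6 (33 vCPU) in host 3; 31 vCPU remain.
Put vm7 (43 vCPU) in host 4; 21 vCPU remain.
Put vm8 (37 vCPU) in host 5; 27 vCPU remain.
Put vm9 (34 vCPU) in host 6; 30 vCPU remain.
Put vm10 (15 vCPU) in host 2; 3 vCPU remain.
Put vm11 (43 vCPU) in host 7; 21 vCPU remain.
Put vm12 (35 vCPU) in host 8; 29 vCPU remain.
Put vm13 (19 vCPU) in host 3; 12 vCPU remain.
Put vm14 (41 vCPU) in host 9; 23 vCPU remain.
Put vm15 (35 vCPU) in host 10; 29 vCPU remain.
Put vm16 (33 vCPU) in host 11; 31 vCPU remain.
Final hosts: [44,7,11] [39,7,15] [33,19] [43] [37] [34] [43] [35] [41] [35] [33].

11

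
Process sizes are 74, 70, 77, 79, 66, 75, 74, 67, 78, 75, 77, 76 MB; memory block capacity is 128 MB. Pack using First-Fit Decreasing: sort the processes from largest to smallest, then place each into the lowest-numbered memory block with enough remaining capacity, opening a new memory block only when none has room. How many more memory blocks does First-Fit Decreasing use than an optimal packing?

0

First-Fit Decreasing: [79] [78] [77] [77] [76] [75] [75] [74] [74] [70] [67] [66] → 12 memory blocks.
12 processes exceed 64 MB (half the capacity), and no two of those can share a memory block, so at least 12 memory blocks are needed.
So 12 is already optimal.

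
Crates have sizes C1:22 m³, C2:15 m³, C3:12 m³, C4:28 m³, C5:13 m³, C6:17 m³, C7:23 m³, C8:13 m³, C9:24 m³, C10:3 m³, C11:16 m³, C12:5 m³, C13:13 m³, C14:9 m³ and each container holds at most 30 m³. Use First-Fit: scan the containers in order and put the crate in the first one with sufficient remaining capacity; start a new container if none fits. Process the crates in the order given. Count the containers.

C1 (22 m³) → container 1 (remaining 8 m³)
C2 (15 m³) → container 2 (remaining 15 m³)
C3 (12 m³) → container 2 (remaining 3 m³)
C4 (28 m³) → container 3 (remaining 2 m³)
C5 (13 m³) → container 4 (remaining 17 m³)
C6 (17 m³) → container 4 (remaining 0 m³)
C7 (23 m³) → container 5 (remaining 7 m³)
C8 (13 m³) → container 6 (remaining 17 m³)
C9 (24 m³) → container 7 (remaining 6 m³)
C10 (3 m³) → container 1 (remaining 5 m³)
C11 (16 m³) → container 6 (remaining 1 m³)
C12 (5 m³) → container 1 (remaining 0 m³)
C13 (13 m³) → container 8 (remaining 17 m³)
C14 (9 m³) → container 8 (remaining 8 m³)
Final containers: [22,3,5] [15,12] [28] [13,17] [23] [13,16] [24] [13,9].

8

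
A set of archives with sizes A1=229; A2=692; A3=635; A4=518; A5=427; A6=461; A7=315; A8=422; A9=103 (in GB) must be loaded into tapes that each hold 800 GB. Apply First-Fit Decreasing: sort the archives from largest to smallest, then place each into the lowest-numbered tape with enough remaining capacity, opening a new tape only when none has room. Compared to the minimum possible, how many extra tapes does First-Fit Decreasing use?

First-Fit Decreasing: [692,103] [635] [518,229] [461,315] [427] [422] → 6 tapes.
6 archives exceed 400 GB (half the capacity), and no two of those can share a tape, so at least 6 tapes are needed.
So 6 is already optimal.

0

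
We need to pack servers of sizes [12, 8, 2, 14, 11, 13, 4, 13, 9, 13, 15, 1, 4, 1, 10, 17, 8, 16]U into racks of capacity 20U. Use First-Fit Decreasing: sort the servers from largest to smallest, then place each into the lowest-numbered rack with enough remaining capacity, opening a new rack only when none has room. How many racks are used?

10

Sorted descending: 17, 16, 15, 14, 13, 13, 13, 12, 11, 10, 9, 8, 8, 4, 4, 2, 1, 1.
rack 1: place 17U, 3U left
rack 2: place 16U, 4U left
rack 3: place 15U, 5U left
rack 4: place 14U, 6U left
rack 5: place 13U, 7U left
rack 6: place 13U, 7U left
rack 7: place 13U, 7U left
rack 8: place 12U, 8U left
rack 9: place 11U, 9U left
rack 10: place 10U, 10U left
rack 9: place 9U, 0U left
rack 8: place 8U, 0U left
rack 10: place 8U, 2U left
rack 2: place 4U, 0U left
rack 3: place 4U, 1U left
rack 1: place 2U, 1U left
rack 1: place 1U, 0U left
rack 3: place 1U, 0U left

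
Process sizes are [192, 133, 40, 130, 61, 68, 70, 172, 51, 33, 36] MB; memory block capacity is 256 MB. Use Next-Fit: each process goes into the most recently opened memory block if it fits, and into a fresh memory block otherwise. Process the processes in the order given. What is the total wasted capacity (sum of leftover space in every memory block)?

Put 192 MB in memory block 1; 64 MB remain.
Put 133 MB in memory block 2; 123 MB remain.
Put 40 MB in memory block 2; 83 MB remain.
Put 130 MB in memory block 3; 126 MB remain.
Put 61 MB in memory block 3; 65 MB remain.
Put 68 MB in memory block 4; 188 MB remain.
Put 70 MB in memory block 4; 118 MB remain.
Put 172 MB in memory block 5; 84 MB remain.
Put 51 MB in memory block 5; 33 MB remain.
Put 33 MB in memory block 5; 0 MB remain.
Put 36 MB in memory block 6; 220 MB remain.
6 memory blocks × 256 MB = 1536 MB; used 986 MB; unused 550 MB.

550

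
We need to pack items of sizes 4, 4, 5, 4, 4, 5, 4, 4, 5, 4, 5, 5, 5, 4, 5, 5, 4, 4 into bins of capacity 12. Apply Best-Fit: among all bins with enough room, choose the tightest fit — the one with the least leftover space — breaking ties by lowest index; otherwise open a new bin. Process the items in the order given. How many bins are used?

9 bins

4 → bin 1 (remaining 8)
4 → bin 1 (remaining 4)
5 → bin 2 (remaining 7)
4 → bin 1 (remaining 0)
4 → bin 2 (remaining 3)
5 → bin 3 (remaining 7)
4 → bin 3 (remaining 3)
4 → bin 4 (remaining 8)
5 → bin 4 (remaining 3)
4 → bin 5 (remaining 8)
5 → bin 5 (remaining 3)
5 → bin 6 (remaining 7)
5 → bin 6 (remaining 2)
4 → bin 7 (remaining 8)
5 → bin 7 (remaining 3)
5 → bin 8 (remaining 7)
4 → bin 8 (remaining 3)
4 → bin 9 (remaining 8)
Final bins: [4,4,4] [5,4] [5,4] [4,5] [4,5] [5,5] [4,5] [5,4] [4].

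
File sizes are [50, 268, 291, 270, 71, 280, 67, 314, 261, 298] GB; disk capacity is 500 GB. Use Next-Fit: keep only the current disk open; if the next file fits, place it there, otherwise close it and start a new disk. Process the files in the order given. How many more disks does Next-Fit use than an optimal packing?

0

Next-Fit: [50,268] [291] [270,71] [280,67] [314] [261] [298] → 7 disks.
7 files exceed 250 GB (half the capacity), and no two of those can share a disk, so at least 7 disks are needed.
So 7 is already optimal.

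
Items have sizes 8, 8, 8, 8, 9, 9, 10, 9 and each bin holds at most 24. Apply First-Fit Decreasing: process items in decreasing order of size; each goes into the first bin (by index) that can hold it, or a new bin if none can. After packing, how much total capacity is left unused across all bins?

27

Sorted descending: 10, 9, 9, 9, 8, 8, 8, 8.
Put 10 in bin 1; 14 remain.
Put 9 in bin 1; 5 remain.
Put 9 in bin 2; 15 remain.
Put 9 in bin 2; 6 remain.
Put 8 in bin 3; 16 remain.
Put 8 in bin 3; 8 remain.
Put 8 in bin 3; 0 remain.
Put 8 in bin 4; 16 remain.
4 bins × 24 = 96; used 69; unused 27.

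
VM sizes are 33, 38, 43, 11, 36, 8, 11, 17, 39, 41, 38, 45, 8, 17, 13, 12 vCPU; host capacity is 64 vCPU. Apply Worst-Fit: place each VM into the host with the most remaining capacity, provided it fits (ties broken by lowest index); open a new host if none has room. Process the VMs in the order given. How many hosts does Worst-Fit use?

33 vCPU → host 1 (remaining 31 vCPU)
38 vCPU → host 2 (remaining 26 vCPU)
43 vCPU → host 3 (remaining 21 vCPU)
11 vCPU → host 1 (remaining 20 vCPU)
36 vCPU → host 4 (remaining 28 vCPU)
8 vCPU → host 4 (remaining 20 vCPU)
11 vCPU → host 2 (remaining 15 vCPU)
17 vCPU → host 3 (remaining 4 vCPU)
39 vCPU → host 5 (remaining 25 vCPU)
41 vCPU → host 6 (remaining 23 vCPU)
38 vCPU → host 7 (remaining 26 vCPU)
45 vCPU → host 8 (remaining 19 vCPU)
8 vCPU → host 7 (remaining 18 vCPU)
17 vCPU → host 5 (remaining 8 vCPU)
13 vCPU → host 6 (remaining 10 vCPU)
12 vCPU → host 1 (remaining 8 vCPU)
Final hosts: [33,11,12] [38,11] [43,17] [36,8] [39,17] [41,13] [38,8] [45].

8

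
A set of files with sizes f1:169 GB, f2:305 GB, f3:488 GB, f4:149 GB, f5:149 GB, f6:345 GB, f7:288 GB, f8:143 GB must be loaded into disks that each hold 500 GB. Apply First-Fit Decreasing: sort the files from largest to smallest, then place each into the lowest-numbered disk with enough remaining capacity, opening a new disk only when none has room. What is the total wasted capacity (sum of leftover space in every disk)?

Sorted descending: 488, 345, 305, 288, 169, 149, 149, 143.
488 GB → disk 1 (remaining 12 GB)
345 GB → disk 2 (remaining 155 GB)
305 GB → disk 3 (remaining 195 GB)
288 GB → disk 4 (remaining 212 GB)
169 GB → disk 3 (remaining 26 GB)
149 GB → disk 2 (remaining 6 GB)
149 GB → disk 4 (remaining 63 GB)
143 GB → disk 5 (remaining 357 GB)
5 disks × 500 GB = 2500 GB; used 2036 GB; unused 464 GB.

464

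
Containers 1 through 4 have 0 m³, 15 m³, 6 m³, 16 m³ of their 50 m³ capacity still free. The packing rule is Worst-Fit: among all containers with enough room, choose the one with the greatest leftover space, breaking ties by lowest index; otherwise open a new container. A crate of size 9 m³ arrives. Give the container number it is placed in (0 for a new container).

4

Containers with room: container 2 (15 m³), container 4 (16 m³).
Most room is container 4 with 16 m³ free.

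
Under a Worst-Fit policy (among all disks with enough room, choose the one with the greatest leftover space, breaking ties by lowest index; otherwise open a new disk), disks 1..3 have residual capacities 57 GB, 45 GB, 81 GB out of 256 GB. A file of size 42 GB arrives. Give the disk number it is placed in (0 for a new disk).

3

Disks with room: disk 1 (57 GB), disk 2 (45 GB), disk 3 (81 GB).
Most room is disk 3 with 81 GB free.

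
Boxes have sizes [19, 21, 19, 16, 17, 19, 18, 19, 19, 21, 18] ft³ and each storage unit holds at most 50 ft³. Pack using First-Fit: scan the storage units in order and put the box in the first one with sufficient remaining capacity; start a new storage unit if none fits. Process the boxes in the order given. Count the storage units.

6

19 ft³ → storage unit 1 (remaining 31 ft³)
21 ft³ → storage unit 1 (remaining 10 ft³)
19 ft³ → storage unit 2 (remaining 31 ft³)
16 ft³ → storage unit 2 (remaining 15 ft³)
17 ft³ → storage unit 3 (remaining 33 ft³)
19 ft³ → storage unit 3 (remaining 14 ft³)
18 ft³ → storage unit 4 (remaining 32 ft³)
19 ft³ → storage unit 4 (remaining 13 ft³)
19 ft³ → storage unit 5 (remaining 31 ft³)
21 ft³ → storage unit 5 (remaining 10 ft³)
18 ft³ → storage unit 6 (remaining 32 ft³)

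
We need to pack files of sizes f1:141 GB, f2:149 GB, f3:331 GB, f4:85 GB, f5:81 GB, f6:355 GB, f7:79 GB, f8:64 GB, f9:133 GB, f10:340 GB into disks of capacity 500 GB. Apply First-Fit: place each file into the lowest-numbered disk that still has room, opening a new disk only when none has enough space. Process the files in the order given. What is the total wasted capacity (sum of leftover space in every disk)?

Put f1 (141 GB) in disk 1; 359 GB remain.
Put f2 (149 GB) in disk 1; 210 GB remain.
Put f3 (331 GB) in disk 2; 169 GB remain.
Put f4 (85 GB) in disk 1; 125 GB remain.
Put f5 (81 GB) in disk 1; 44 GB remain.
Put f6 (355 GB) in disk 3; 145 GB remain.
Put f7 (79 GB) in disk 2; 90 GB remain.
Put f8 (64 GB) in disk 2; 26 GB remain.
Put f9 (133 GB) in disk 3; 12 GB remain.
Put f10 (340 GB) in disk 4; 160 GB remain.
4 disks × 500 GB = 2000 GB; used 1758 GB; unused 242 GB.

242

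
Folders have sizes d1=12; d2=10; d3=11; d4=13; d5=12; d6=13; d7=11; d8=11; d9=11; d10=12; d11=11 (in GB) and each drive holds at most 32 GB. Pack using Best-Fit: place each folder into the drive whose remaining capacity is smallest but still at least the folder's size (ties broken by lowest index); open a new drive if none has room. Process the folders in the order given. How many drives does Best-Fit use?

6 drives

Put d1 (12 GB) in drive 1; 20 GB remain.
Put d2 (10 GB) in drive 1; 10 GB remain.
Put d3 (11 GB) in drive 2; 21 GB remain.
Put d4 (13 GB) in drive 2; 8 GB remain.
Put d5 (12 GB) in drive 3; 20 GB remain.
Put d6 (13 GB) in drive 3; 7 GB remain.
Put d7 (11 GB) in drive 4; 21 GB remain.
Put d8 (11 GB) in drive 4; 10 GB remain.
Put d9 (11 GB) in drive 5; 21 GB remain.
Put d10 (12 GB) in drive 5; 9 GB remain.
Put d11 (11 GB) in drive 6; 21 GB remain.
Final drives: [12,10] [11,13] [12,13] [11,11] [11,12] [11].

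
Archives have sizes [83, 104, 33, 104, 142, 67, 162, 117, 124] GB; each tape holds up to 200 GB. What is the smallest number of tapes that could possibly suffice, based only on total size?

5

Total size = 83 + 104 + 33 + 104 + 142 + 67 + 162 + 117 + 124 = 936 GB.
⌈936 / 200⌉ = 5.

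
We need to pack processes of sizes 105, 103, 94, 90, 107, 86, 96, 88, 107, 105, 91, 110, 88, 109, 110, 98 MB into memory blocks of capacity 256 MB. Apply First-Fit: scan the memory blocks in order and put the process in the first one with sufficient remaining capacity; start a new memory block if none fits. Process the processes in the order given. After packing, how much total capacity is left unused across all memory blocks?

105 MB → memory block 1 (remaining 151 MB)
103 MB → memory block 1 (remaining 48 MB)
94 MB → memory block 2 (remaining 162 MB)
90 MB → memory block 2 (remaining 72 MB)
107 MB → memory block 3 (remaining 149 MB)
86 MB → memory block 3 (remaining 63 MB)
96 MB → memory block 4 (remaining 160 MB)
88 MB → memory block 4 (remaining 72 MB)
107 MB → memory block 5 (remaining 149 MB)
105 MB → memory block 5 (remaining 44 MB)
91 MB → memory block 6 (remaining 165 MB)
110 MB → memory block 6 (remaining 55 MB)
88 MB → memory block 7 (remaining 168 MB)
109 MB → memory block 7 (remaining 59 MB)
110 MB → memory block 8 (remaining 146 MB)
98 MB → memory block 8 (remaining 48 MB)
8 memory blocks × 256 MB = 2048 MB; used 1587 MB; unused 461 MB.

461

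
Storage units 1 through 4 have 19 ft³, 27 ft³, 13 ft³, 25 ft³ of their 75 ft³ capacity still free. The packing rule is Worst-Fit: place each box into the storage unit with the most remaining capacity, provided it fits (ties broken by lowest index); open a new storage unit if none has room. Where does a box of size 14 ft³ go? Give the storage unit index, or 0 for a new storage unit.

2

Storage units with room: storage unit 1 (19 ft³), storage unit 2 (27 ft³), storage unit 4 (25 ft³).
Most room is storage unit 2 with 27 ft³ free.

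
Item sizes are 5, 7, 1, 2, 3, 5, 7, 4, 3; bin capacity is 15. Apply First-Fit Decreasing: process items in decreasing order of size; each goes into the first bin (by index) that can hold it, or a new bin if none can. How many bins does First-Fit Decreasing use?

3 bins

Sorted descending: 7, 7, 5, 5, 4, 3, 3, 2, 1.
Put 7 in bin 1; 8 remain.
Put 7 in bin 1; 1 remain.
Put 5 in bin 2; 10 remain.
Put 5 in bin 2; 5 remain.
Put 4 in bin 2; 1 remain.
Put 3 in bin 3; 12 remain.
Put 3 in bin 3; 9 remain.
Put 2 in bin 3; 7 remain.
Put 1 in bin 1; 0 remain.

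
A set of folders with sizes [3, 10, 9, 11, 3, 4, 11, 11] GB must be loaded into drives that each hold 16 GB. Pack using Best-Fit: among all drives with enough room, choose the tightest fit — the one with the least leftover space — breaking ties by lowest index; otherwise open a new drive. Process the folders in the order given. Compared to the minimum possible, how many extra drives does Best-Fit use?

Best-Fit: [3,10,3] [9] [11,4] [11] [11] → 5 drives.
5 folders exceed 8 GB (half the capacity), and no two of those can share a drive, so at least 5 drives are needed.
So 5 is already optimal.

0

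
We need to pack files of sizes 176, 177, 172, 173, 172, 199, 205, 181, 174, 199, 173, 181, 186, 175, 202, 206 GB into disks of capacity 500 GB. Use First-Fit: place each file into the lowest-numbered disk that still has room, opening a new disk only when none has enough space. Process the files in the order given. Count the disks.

8

disk 1: place 176 GB, 324 GB left
disk 1: place 177 GB, 147 GB left
disk 2: place 172 GB, 328 GB left
disk 2: place 173 GB, 155 GB left
disk 3: place 172 GB, 328 GB left
disk 3: place 199 GB, 129 GB left
disk 4: place 205 GB, 295 GB left
disk 4: place 181 GB, 114 GB left
disk 5: place 174 GB, 326 GB left
disk 5: place 199 GB, 127 GB left
disk 6: place 173 GB, 327 GB left
disk 6: place 181 GB, 146 GB left
disk 7: place 186 GB, 314 GB left
disk 7: place 175 GB, 139 GB left
disk 8: place 202 GB, 298 GB left
disk 8: place 206 GB, 92 GB left
Final disks: [176,177] [172,173] [172,199] [205,181] [174,199] [173,181] [186,175] [202,206].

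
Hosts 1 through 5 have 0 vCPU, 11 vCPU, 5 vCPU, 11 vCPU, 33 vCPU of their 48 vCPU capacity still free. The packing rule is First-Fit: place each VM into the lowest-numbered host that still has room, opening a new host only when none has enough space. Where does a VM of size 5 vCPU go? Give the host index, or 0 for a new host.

Hosts with room: host 2 (11 vCPU), host 3 (5 vCPU), host 4 (11 vCPU), host 5 (33 vCPU).
The first with room is host 2.

2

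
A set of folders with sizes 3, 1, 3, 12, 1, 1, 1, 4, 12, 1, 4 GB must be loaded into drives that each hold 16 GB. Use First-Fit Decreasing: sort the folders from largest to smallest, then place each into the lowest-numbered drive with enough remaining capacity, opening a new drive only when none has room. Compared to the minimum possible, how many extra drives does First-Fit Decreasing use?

First-Fit Decreasing: [12,4] [12,4] [3,3,1,1,1,1,1] → 3 drives.
Total size 43 GB; any packing needs at least ⌈43/16⌉ = 3 drives.
So 3 is already optimal.

0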